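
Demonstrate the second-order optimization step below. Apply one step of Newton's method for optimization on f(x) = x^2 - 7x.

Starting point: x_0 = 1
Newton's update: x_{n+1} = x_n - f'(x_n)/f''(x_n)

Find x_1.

f(x) = x^2 - 7x
f'(x) = 2x + (-7), f''(x) = 2
Newton step: x_1 = x_0 - f'(x_0)/f''(x_0)
f'(1) = -5
x_1 = 1 - -5/2 = 7/2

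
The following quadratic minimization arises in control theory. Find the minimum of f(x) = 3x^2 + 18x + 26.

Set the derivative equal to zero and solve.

f(x) = 3x^2 + 18x + 26
f'(x) = 6x + (18) = 0
x = -18/6 = -3
f(-3) = -1
Since f''(x) = 6 > 0, this is a minimum.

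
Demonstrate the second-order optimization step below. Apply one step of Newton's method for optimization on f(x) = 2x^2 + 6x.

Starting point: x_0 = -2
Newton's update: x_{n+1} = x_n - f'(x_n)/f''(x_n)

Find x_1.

f(x) = 2x^2 + 6x
f'(x) = 4x + (6), f''(x) = 4
Newton step: x_1 = x_0 - f'(x_0)/f''(x_0)
f'(-2) = -2
x_1 = -2 - -2/4 = -3/2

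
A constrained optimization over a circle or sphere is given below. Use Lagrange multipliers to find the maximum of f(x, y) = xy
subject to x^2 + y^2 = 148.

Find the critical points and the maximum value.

Lagrange conditions: y = 2*lambda*x and x = 2*lambda*y
If x = 0 then y = 0, violating the constraint, so x, y != 0.
Dividing: y/x = x/y => x^2 = y^2 => y = x or y = -x
Constraint: 2x^2 = 148 => x^2 = 74 => x = +/-sqrt(74)
Critical points: (sqrt(74), sqrt(74)), (-sqrt(74), -sqrt(74)), (sqrt(74), -sqrt(74)), (-sqrt(74), sqrt(74))
  y = x:  xy = x^2 = 74  at (sqrt(74), sqrt(74)) and (-sqrt(74), -sqrt(74))
  y = -x: xy = -x^2 = -74 at (sqrt(74), -sqrt(74)) and (-sqrt(74), sqrt(74))
Maximum xy = 74 at (sqrt(74), sqrt(74)) and (-sqrt(74), -sqrt(74))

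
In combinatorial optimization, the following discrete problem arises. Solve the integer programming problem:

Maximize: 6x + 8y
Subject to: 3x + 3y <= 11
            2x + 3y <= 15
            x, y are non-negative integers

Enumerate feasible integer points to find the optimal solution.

Constraint 1: 3x + 3y <= 11
Constraint 2: 2x + 3y <= 15
Feasible x range (need y >= 0): 0 <= x <= min(11/3, 15/2) => x in {0, ..., 3}.
Enumerate feasible integer points row by row (the coefficient of y is 8 > 0, so for each x the largest feasible y gives the best value):
  x = 0: y <= min((11 - 3*0)/3, (15 - 2*0)/3) => y in {0, ..., 3}; best 6*0 + 8*3 = 24
  x = 1: y <= min((11 - 3*1)/3, (15 - 2*1)/3) => y in {0, ..., 2}; best 6*1 + 8*2 = 22
  x = 2: y <= min((11 - 3*2)/3, (15 - 2*2)/3) => y in {0, ..., 1}; best 6*2 + 8*1 = 20
  x = 3: y <= min((11 - 3*3)/3, (15 - 2*3)/3) => y in {0}; best 6*3 + 8*0 = 18
The maximum 6x + 8y = 24 is achieved at x = 0, y = 3.
Check: 3*0 + 3*3 = 9 <= 11 and 2*0 + 3*3 = 9 <= 15.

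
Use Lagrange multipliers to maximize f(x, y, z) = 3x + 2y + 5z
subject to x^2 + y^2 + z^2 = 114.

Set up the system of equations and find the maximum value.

Lagrange conditions: 3 = 2*lambda*x, 2 = 2*lambda*y, 5 = 2*lambda*z
So x:3 = y:2 = z:5, i.e. x = 3t, y = 2t, z = 5t
Constraint: t^2*(3^2 + 2^2 + 5^2) = 114
  t^2 * 38 = 114  =>  t = sqrt(3)
Maximum = 3*3t + 2*2t + 5*5t = 38*sqrt(3) = sqrt(4332)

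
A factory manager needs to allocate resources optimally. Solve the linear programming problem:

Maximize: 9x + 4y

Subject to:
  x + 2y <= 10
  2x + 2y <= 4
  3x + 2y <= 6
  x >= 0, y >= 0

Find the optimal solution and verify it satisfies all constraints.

Feasible vertices: (0, 0), (0, 2), (2, 0)
Objective 9x + 4y at each vertex:
  (0, 0): 0
  (0, 2): 8
  (2, 0): 18
Maximum is 18 at (2, 0).
Verify constraints at (x, y) = (2, 0):
  1*2 + 2*0 = 2 <= 10
  2*2 + 2*0 = 4 <= 4 (active)
  3*2 + 2*0 = 6 <= 6 (active)
  x = 2 >= 0, y = 0 >= 0. All constraints satisfied.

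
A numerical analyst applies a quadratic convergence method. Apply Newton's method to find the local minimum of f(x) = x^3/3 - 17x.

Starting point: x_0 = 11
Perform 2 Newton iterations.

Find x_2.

f(x) = x^3/3 - 17x
f'(x) = x^2 - 17, f''(x) = 2x
Newton update: x_{n+1} = x_n - (x_n^2 - 17)/(2*x_n)
Step 1: x_0 = 11, f'=104, f''=22, x_1 = 69/11
Step 2: x_1 = 69/11, f'=2704/121, f''=138/11, x_2 = 3409/759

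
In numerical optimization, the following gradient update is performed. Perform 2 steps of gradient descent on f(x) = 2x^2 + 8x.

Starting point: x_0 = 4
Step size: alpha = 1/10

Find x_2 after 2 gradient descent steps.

f(x) = 2x^2 + 8x, f'(x) = 4x + (8)
Step 1: f'(4) = 24, x_1 = 4 - 1/10 * 24 = 8/5
Step 2: f'(8/5) = 72/5, x_2 = 8/5 - 1/10 * 72/5 = 4/25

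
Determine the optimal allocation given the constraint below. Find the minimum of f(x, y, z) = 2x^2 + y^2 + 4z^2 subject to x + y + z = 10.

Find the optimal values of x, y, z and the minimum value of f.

Using Lagrange multipliers on f = 2x^2 + y^2 + 4z^2 with constraint x + y + z = 10:
Conditions: 2*2*x = lambda, 2*1*y = lambda, 2*4*z = lambda
So x = lambda/4, y = lambda/2, z = lambda/8
Substituting into constraint: lambda * (7/8) = 10
lambda = 80/7
x = 20/7, y = 40/7, z = 10/7
Minimum value = 400/7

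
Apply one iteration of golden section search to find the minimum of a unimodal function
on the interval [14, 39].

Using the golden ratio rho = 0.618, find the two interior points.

Golden section search on [14, 39].
Golden ratio rho = 0.618 (approx).
Interior points:
  x_1 = 14 + (1-0.618)*25 = 23.5500
  x_2 = 14 + 0.618*25 = 29.4500
Compare f(x_1) and f(x_2) to determine which subinterval to keep.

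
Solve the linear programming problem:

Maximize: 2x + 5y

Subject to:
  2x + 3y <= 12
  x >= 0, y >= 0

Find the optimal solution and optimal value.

The feasible region has vertices at [(0, 0), (6, 0), (0, 4)].
Checking objective 2x + 5y at each vertex:
  (0, 0): 2*0 + 5*0 = 0
  (6, 0): 2*6 + 5*0 = 12
  (0, 4): 2*0 + 5*4 = 20
Maximum is 20 at (0, 4).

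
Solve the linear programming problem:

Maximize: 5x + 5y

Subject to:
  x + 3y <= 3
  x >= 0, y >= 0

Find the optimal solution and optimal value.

The feasible region has vertices at [(0, 0), (3, 0), (0, 1)].
Checking objective 5x + 5y at each vertex:
  (0, 0): 5*0 + 5*0 = 0
  (3, 0): 5*3 + 5*0 = 15
  (0, 1): 5*0 + 5*1 = 5
Maximum is 15 at (3, 0).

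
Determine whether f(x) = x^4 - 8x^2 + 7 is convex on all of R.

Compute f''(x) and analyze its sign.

f(x) = x^4 - 8x^2 + 7
f'(x) = 4x^3 + -16x
f''(x) = 12x^2 + -16
f''(0) = -16 < 0, so not convex near x = 0
Therefore, f is not globally convex on R.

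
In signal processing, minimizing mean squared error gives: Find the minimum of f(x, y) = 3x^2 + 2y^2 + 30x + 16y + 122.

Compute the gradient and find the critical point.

f(x,y) = 3x^2 + 2y^2 + 30x + 16y + 122
df/dx = 6x + (30) = 0  =>  x = -5
df/dy = 4y + (16) = 0  =>  y = -4
f(-5, -4) = 3*(-5)^2 + 2*(-4)^2 + 30*(-5) + 16*(-4) + 122 = 15
Hessian is diagonal with entries 6, 4 > 0, so this is a minimum.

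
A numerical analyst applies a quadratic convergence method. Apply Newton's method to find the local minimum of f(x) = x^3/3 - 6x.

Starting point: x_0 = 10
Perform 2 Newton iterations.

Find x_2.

f(x) = x^3/3 - 6x
f'(x) = x^2 - 6, f''(x) = 2x
Newton update: x_{n+1} = x_n - (x_n^2 - 6)/(2*x_n)
Step 1: x_0 = 10, f'=94, f''=20, x_1 = 53/10
Step 2: x_1 = 53/10, f'=2209/100, f''=53/5, x_2 = 3409/1060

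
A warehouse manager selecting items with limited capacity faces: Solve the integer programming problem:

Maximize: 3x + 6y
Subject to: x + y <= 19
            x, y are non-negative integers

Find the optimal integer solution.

Objective: 3x + 6y, constraint: x + y <= 19
Coefficient of y is 6 > coefficient of x is 3, so allocate the entire budget to y.
Optimal: x = 0, y = 19, value = 114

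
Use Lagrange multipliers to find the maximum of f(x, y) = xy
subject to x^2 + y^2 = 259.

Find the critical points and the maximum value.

Lagrange conditions: y = 2*lambda*x and x = 2*lambda*y
If x = 0 then y = 0, violating the constraint, so x, y != 0.
Dividing: y/x = x/y => x^2 = y^2 => y = x or y = -x
Constraint: 2x^2 = 259 => x^2 = 259/2 => x = +/-sqrt(259/2)
Critical points: (sqrt(259/2), sqrt(259/2)), (-sqrt(259/2), -sqrt(259/2)), (sqrt(259/2), -sqrt(259/2)), (-sqrt(259/2), sqrt(259/2))
  y = x:  xy = x^2 = 259/2  at (sqrt(259/2), sqrt(259/2)) and (-sqrt(259/2), -sqrt(259/2))
  y = -x: xy = -x^2 = -259/2 at (sqrt(259/2), -sqrt(259/2)) and (-sqrt(259/2), sqrt(259/2))
Maximum xy = 259/2 at (sqrt(259/2), sqrt(259/2)) and (-sqrt(259/2), -sqrt(259/2))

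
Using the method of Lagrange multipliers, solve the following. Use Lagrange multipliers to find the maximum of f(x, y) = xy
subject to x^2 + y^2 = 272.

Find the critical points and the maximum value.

Lagrange conditions: y = 2*lambda*x and x = 2*lambda*y
If x = 0 then y = 0, violating the constraint, so x, y != 0.
Dividing: y/x = x/y => x^2 = y^2 => y = x or y = -x
Constraint: 2x^2 = 272 => x^2 = 136 => x = +/-sqrt(136)
Critical points: (sqrt(136), sqrt(136)), (-sqrt(136), -sqrt(136)), (sqrt(136), -sqrt(136)), (-sqrt(136), sqrt(136))
  y = x:  xy = x^2 = 136  at (sqrt(136), sqrt(136)) and (-sqrt(136), -sqrt(136))
  y = -x: xy = -x^2 = -136 at (sqrt(136), -sqrt(136)) and (-sqrt(136), sqrt(136))
Maximum xy = 136 at (sqrt(136), sqrt(136)) and (-sqrt(136), -sqrt(136))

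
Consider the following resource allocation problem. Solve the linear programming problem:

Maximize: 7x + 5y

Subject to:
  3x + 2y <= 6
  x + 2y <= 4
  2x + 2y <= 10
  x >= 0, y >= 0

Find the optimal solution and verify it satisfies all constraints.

Feasible vertices: (0, 0), (0, 2), (1, 3/2), (2, 0)
Objective 7x + 5y at each vertex:
  (0, 0): 0
  (0, 2): 10
  (1, 3/2): 29/2
  (2, 0): 14
Maximum is 29/2 at (1, 3/2).
Verify constraints at (x, y) = (1, 3/2):
  3*1 + 2*(3/2) = 6 <= 6 (active)
  1*1 + 2*(3/2) = 4 <= 4 (active)
  2*1 + 2*(3/2) = 5 <= 10
  x = 1 >= 0, y = 3/2 >= 0. All constraints satisfied.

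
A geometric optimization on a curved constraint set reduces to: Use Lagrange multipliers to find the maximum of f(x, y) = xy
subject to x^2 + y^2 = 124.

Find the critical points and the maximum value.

Lagrange conditions: y = 2*lambda*x and x = 2*lambda*y
If x = 0 then y = 0, violating the constraint, so x, y != 0.
Dividing: y/x = x/y => x^2 = y^2 => y = x or y = -x
Constraint: 2x^2 = 124 => x^2 = 62 => x = +/-sqrt(62)
Critical points: (sqrt(62), sqrt(62)), (-sqrt(62), -sqrt(62)), (sqrt(62), -sqrt(62)), (-sqrt(62), sqrt(62))
  y = x:  xy = x^2 = 62  at (sqrt(62), sqrt(62)) and (-sqrt(62), -sqrt(62))
  y = -x: xy = -x^2 = -62 at (sqrt(62), -sqrt(62)) and (-sqrt(62), sqrt(62))
Maximum xy = 62 at (sqrt(62), sqrt(62)) and (-sqrt(62), -sqrt(62))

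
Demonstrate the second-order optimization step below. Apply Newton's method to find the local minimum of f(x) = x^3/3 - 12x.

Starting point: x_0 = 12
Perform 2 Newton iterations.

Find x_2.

f(x) = x^3/3 - 12x
f'(x) = x^2 - 12, f''(x) = 2x
Newton update: x_{n+1} = x_n - (x_n^2 - 12)/(2*x_n)
Step 1: x_0 = 12, f'=132, f''=24, x_1 = 13/2
Step 2: x_1 = 13/2, f'=121/4, f''=13, x_2 = 217/52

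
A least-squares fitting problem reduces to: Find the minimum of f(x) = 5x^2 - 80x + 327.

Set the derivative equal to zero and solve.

f(x) = 5x^2 - 80x + 327
f'(x) = 10x + (-80) = 0
x = 80/10 = 8
f(8) = 7
Since f''(x) = 10 > 0, this is a minimum.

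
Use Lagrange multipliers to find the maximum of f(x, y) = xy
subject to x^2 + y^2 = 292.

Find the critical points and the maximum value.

Lagrange conditions: y = 2*lambda*x and x = 2*lambda*y
If x = 0 then y = 0, violating the constraint, so x, y != 0.
Dividing: y/x = x/y => x^2 = y^2 => y = x or y = -x
Constraint: 2x^2 = 292 => x^2 = 146 => x = +/-sqrt(146)
Critical points: (sqrt(146), sqrt(146)), (-sqrt(146), -sqrt(146)), (sqrt(146), -sqrt(146)), (-sqrt(146), sqrt(146))
  y = x:  xy = x^2 = 146  at (sqrt(146), sqrt(146)) and (-sqrt(146), -sqrt(146))
  y = -x: xy = -x^2 = -146 at (sqrt(146), -sqrt(146)) and (-sqrt(146), sqrt(146))
Maximum xy = 146 at (sqrt(146), sqrt(146)) and (-sqrt(146), -sqrt(146))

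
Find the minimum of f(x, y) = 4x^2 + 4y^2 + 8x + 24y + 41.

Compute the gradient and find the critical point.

f(x,y) = 4x^2 + 4y^2 + 8x + 24y + 41
df/dx = 8x + (8) = 0  =>  x = -1
df/dy = 8y + (24) = 0  =>  y = -3
f(-1, -3) = 4*(-1)^2 + 4*(-3)^2 + 8*(-1) + 24*(-3) + 41 = 1
Hessian is diagonal with entries 8, 8 > 0, so this is a minimum.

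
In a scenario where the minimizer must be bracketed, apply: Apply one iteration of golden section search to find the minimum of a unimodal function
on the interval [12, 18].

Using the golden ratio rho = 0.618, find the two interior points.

Golden section search on [12, 18].
Golden ratio rho = 0.618 (approx).
Interior points:
  x_1 = 12 + (1-0.618)*6 = 14.2920
  x_2 = 12 + 0.618*6 = 15.7080
Compare f(x_1) and f(x_2) to determine which subinterval to keep.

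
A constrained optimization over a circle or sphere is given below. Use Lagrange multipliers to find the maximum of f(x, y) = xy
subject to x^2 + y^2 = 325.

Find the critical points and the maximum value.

Lagrange conditions: y = 2*lambda*x and x = 2*lambda*y
If x = 0 then y = 0, violating the constraint, so x, y != 0.
Dividing: y/x = x/y => x^2 = y^2 => y = x or y = -x
Constraint: 2x^2 = 325 => x^2 = 325/2 => x = +/-sqrt(325/2)
Critical points: (sqrt(325/2), sqrt(325/2)), (-sqrt(325/2), -sqrt(325/2)), (sqrt(325/2), -sqrt(325/2)), (-sqrt(325/2), sqrt(325/2))
  y = x:  xy = x^2 = 325/2  at (sqrt(325/2), sqrt(325/2)) and (-sqrt(325/2), -sqrt(325/2))
  y = -x: xy = -x^2 = -325/2 at (sqrt(325/2), -sqrt(325/2)) and (-sqrt(325/2), sqrt(325/2))
Maximum xy = 325/2 at (sqrt(325/2), sqrt(325/2)) and (-sqrt(325/2), -sqrt(325/2))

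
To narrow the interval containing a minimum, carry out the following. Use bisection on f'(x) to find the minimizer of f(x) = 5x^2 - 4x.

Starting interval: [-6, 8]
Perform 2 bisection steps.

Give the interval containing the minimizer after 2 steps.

Finding critical point of f(x) = 5x^2 - 4x using bisection on f'(x) = 10x + -4.
f'(x) = 0 when x = 2/5.
Starting interval: [-6, 8]
Step 1: mid = 1, f'(mid) = 6, new interval = [-6, 1]
Step 2: mid = -5/2, f'(mid) = -29, new interval = [-5/2, 1]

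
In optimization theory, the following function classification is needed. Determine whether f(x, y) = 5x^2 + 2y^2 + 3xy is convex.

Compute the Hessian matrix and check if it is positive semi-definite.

f(x,y) = 5x^2 + 2y^2 + 3xy
Hessian H = [[10, 3], [3, 4]]
trace(H) = 14, det(H) = 31
Eigenvalues: (14 +/- sqrt(72)) / 2 = 11.24, 2.757
Since both eigenvalues > 0, f is convex.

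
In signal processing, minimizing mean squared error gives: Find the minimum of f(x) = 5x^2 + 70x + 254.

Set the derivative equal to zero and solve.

f(x) = 5x^2 + 70x + 254
f'(x) = 10x + (70) = 0
x = -70/10 = -7
f(-7) = 9
Since f''(x) = 10 > 0, this is a minimum.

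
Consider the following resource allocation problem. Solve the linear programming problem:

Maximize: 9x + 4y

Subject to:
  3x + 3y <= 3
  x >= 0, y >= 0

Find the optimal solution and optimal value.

The feasible region has vertices at [(0, 0), (1, 0), (0, 1)].
Checking objective 9x + 4y at each vertex:
  (0, 0): 9*0 + 4*0 = 0
  (1, 0): 9*1 + 4*0 = 9
  (0, 1): 9*0 + 4*1 = 4
Maximum is 9 at (1, 0).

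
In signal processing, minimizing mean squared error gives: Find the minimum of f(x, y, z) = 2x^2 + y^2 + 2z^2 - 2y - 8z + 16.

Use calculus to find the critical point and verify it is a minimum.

f(x,y,z) = 2x^2 + y^2 + 2z^2 - 2y - 8z + 16
df/dx = 4x + (0) = 0 => x = 0
df/dy = 2y + (-2) = 0 => y = 1
df/dz = 4z + (-8) = 0 => z = 2
f(0,1,2) = 2*(0)^2 + 1*(1)^2 + 2*(2)^2 + -2*(1) + -8*(2) + 16 = 7
Hessian is diagonal with entries 4, 2, 4 > 0, confirmed minimum.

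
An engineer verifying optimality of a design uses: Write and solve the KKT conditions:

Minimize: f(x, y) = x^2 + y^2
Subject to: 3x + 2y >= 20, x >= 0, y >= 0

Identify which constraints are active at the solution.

KKT conditions for min x^2 + y^2 s.t. 3x + 2y >= 20, x >= 0, y >= 0:
Stationarity: 2x = mu*3 + mu_x, 2y = mu*2 + mu_y, with mu, mu_x, mu_y >= 0
Complementary slackness: mu*(3x + 2y - 20) = 0, mu_x*x = 0, mu_y*y = 0
(0, 0) is infeasible (3*0 + 2*0 < 20), so if mu = 0 stationarity would force x = mu_x/2 >= 0, y = mu_y/2 >= 0 with mu_x*x = mu_y*y = 0, i.e. x = y = 0: contradiction. Hence mu > 0 and 3x + 2y = 20 is active.
Try x > 0, y > 0 (so mu_x = mu_y = 0): x = 3*mu/2, y = 2*mu/2
Substitute: 3*(3*mu/2) + 2*(2*mu/2) = 20
  mu*13/2 = 20 => mu = 40/13
x* = 60/13 > 0, y* = 40/13 > 0, consistent with mu_x = mu_y = 0.
f is convex and the constraints are linear, so this KKT point is the global minimum.
f* = 400/13
Active constraints: 3x + 2y >= 20 (holds with equality, mu = 40/13 > 0); x >= 0 and y >= 0 are inactive (mu_x = mu_y = 0).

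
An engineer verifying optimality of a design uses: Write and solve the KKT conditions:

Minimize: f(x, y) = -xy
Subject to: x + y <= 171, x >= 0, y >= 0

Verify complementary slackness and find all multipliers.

Problem: min -xy s.t. x + y <= 171 (multiplier lambda), x >= 0 (mu_x), y >= 0 (mu_y)
KKT stationarity: -y + lambda - mu_x = 0, -x + lambda - mu_y = 0, with lambda, mu_x, mu_y >= 0
Complementary slackness: lambda*(x + y - 171) = 0, mu_x*x = 0, mu_y*y = 0
If lambda = 0: y = -mu_x <= 0 and x = -mu_y <= 0 force x = y = 0 with f = 0; but x = y = 171/2 is feasible with f = -29241/4 < 0, so this is not the minimum. Hence lambda > 0 and x + y = 171.
Try x > 0, y > 0 (so mu_x = mu_y = 0): y = lambda, x = lambda => x = y = lambda
x + y = 171 => 2*lambda = 171 => lambda = 171/2
x* = y* = 171/2 > 0, consistent with mu_x = mu_y = 0.
(Any feasible point with x = 0 or y = 0 has f = 0 > -29241/4, so the minimum is not on those boundaries.)
min(-xy) = -29241/4 (i.e. max xy = 29241/4)
Multipliers: lambda = 171/2, mu_x = 0, mu_y = 0
Complementary slackness: lambda*(x + y - 171) = 171/2*(171/2 + 171/2 - 171) = 0, mu_x*x = 0*171/2 = 0, mu_y*y = 0*171/2 = 0. Satisfied.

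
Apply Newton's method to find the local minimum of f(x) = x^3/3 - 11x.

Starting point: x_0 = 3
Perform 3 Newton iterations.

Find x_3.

f(x) = x^3/3 - 11x
f'(x) = x^2 - 11, f''(x) = 2x
Newton update: x_{n+1} = x_n - (x_n^2 - 11)/(2*x_n)
Step 1: x_0 = 3, f'=-2, f''=6, x_1 = 10/3
Step 2: x_1 = 10/3, f'=1/9, f''=20/3, x_2 = 199/60
Step 3: x_2 = 199/60, f'=1/3600, f''=199/30, x_3 = 79201/23880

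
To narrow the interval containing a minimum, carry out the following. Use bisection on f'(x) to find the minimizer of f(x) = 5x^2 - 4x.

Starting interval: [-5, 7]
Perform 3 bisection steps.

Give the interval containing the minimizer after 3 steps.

Finding critical point of f(x) = 5x^2 - 4x using bisection on f'(x) = 10x + -4.
f'(x) = 0 when x = 2/5.
Starting interval: [-5, 7]
Step 1: mid = 1, f'(mid) = 6, new interval = [-5, 1]
Step 2: mid = -2, f'(mid) = -24, new interval = [-2, 1]
Step 3: mid = -1/2, f'(mid) = -9, new interval = [-1/2, 1]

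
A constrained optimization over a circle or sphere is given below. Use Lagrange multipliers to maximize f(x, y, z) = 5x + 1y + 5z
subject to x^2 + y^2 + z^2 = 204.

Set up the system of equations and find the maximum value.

Lagrange conditions: 5 = 2*lambda*x, 1 = 2*lambda*y, 5 = 2*lambda*z
So x:5 = y:1 = z:5, i.e. x = 5t, y = 1t, z = 5t
Constraint: t^2*(5^2 + 1^2 + 5^2) = 204
  t^2 * 51 = 204  =>  t = sqrt(4)
Maximum = 5*5t + 1*1t + 5*5t = 51*sqrt(4) = 102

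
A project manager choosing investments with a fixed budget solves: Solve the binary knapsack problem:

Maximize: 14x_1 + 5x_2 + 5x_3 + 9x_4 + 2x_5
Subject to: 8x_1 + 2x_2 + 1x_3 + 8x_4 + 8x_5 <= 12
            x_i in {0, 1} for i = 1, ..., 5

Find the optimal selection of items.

Items: item 1 (v=14, w=8), item 2 (v=5, w=2), item 3 (v=5, w=1), item 4 (v=9, w=8), item 5 (v=2, w=8)
Capacity: 12
Checking all 32 subsets (w = total weight, v = total value):
  {}: w = 0, v = 0
  {1}: w = 8, v = 14
  {2}: w = 2, v = 5
  {3}: w = 1, v = 5
  {4}: w = 8, v = 9
  {5}: w = 8, v = 2
  {1, 2}: w = 10, v = 19
  {1, 3}: w = 9, v = 19
  {1, 4}: w = 16 > 12, infeasible
  {1, 5}: w = 16 > 12, infeasible
  {2, 3}: w = 3, v = 10
  {2, 4}: w = 10, v = 14
  {2, 5}: w = 10, v = 7
  {3, 4}: w = 9, v = 14
  {3, 5}: w = 9, v = 7
  {4, 5}: w = 16 > 12, infeasible
  {1, 2, 3}: w = 11, v = 24
  {1, 2, 4}: w = 18 > 12, infeasible
  {1, 2, 5}: w = 18 > 12, infeasible
  {1, 3, 4}: w = 17 > 12, infeasible
  {1, 3, 5}: w = 17 > 12, infeasible
  {1, 4, 5}: w = 24 > 12, infeasible
  {2, 3, 4}: w = 11, v = 19
  {2, 3, 5}: w = 11, v = 12
  {2, 4, 5}: w = 18 > 12, infeasible
  {3, 4, 5}: w = 17 > 12, infeasible
  {1, 2, 3, 4}: w = 19 > 12, infeasible
  {1, 2, 3, 5}: w = 19 > 12, infeasible
  {1, 2, 4, 5}: w = 26 > 12, infeasible
  {1, 3, 4, 5}: w = 25 > 12, infeasible
  {2, 3, 4, 5}: w = 19 > 12, infeasible
  {1, 2, 3, 4, 5}: w = 27 > 12, infeasible
Best feasible subset: items [1, 2, 3]
Total weight: 11 <= 12, total value: 24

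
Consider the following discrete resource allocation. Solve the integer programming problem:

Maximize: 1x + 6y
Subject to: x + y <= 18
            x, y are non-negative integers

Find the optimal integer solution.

Objective: 1x + 6y, constraint: x + y <= 18
Coefficient of y is 6 > coefficient of x is 1, so allocate the entire budget to y.
Optimal: x = 0, y = 18, value = 108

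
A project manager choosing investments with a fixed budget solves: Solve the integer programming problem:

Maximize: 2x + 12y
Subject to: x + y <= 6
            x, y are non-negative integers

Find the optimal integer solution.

Objective: 2x + 12y, constraint: x + y <= 6
Coefficient of y is 12 > coefficient of x is 2, so allocate the entire budget to y.
Optimal: x = 0, y = 6, value = 72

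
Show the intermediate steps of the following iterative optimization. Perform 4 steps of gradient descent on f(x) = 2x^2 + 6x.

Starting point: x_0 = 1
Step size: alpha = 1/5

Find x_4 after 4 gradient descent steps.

f(x) = 2x^2 + 6x, f'(x) = 4x + (6)
Step 1: f'(1) = 10, x_1 = 1 - 1/5 * 10 = -1
Step 2: f'(-1) = 2, x_2 = -1 - 1/5 * 2 = -7/5
Step 3: f'(-7/5) = 2/5, x_3 = -7/5 - 1/5 * 2/5 = -37/25
Step 4: f'(-37/25) = 2/25, x_4 = -37/25 - 1/5 * 2/25 = -187/125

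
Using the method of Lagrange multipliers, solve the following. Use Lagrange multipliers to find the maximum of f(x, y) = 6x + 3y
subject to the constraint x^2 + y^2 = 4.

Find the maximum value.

Set up Lagrange conditions: grad f = lambda * grad g
  6 = 2*lambda*x
  3 = 2*lambda*y
From these: x/y = 6/3, so x = 6t, y = 3t for some t.
Substitute into constraint: (6t)^2 + (3t)^2 = 4
  t^2 * 45 = 4
  t = sqrt(4/45)
Maximum = 6*x + 3*y = (6^2 + 3^2)*t = 45 * sqrt(4/45) = sqrt(180)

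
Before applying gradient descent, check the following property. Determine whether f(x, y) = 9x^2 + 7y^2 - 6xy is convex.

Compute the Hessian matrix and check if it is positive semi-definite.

f(x,y) = 9x^2 + 7y^2 - 6xy
Hessian H = [[18, -6], [-6, 14]]
trace(H) = 32, det(H) = 216
Eigenvalues: (32 +/- sqrt(160)) / 2 = 22.32, 9.675
Since both eigenvalues > 0, f is convex.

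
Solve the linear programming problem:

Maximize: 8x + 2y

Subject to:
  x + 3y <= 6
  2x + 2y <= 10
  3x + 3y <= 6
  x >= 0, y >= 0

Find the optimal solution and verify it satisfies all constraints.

Feasible vertices: (0, 0), (0, 2), (2, 0)
Objective 8x + 2y at each vertex:
  (0, 0): 0
  (0, 2): 4
  (2, 0): 16
Maximum is 16 at (2, 0).
Verify constraints at (x, y) = (2, 0):
  1*2 + 3*0 = 2 <= 6
  2*2 + 2*0 = 4 <= 10
  3*2 + 3*0 = 6 <= 6 (active)
  x = 2 >= 0, y = 0 >= 0. All constraints satisfied.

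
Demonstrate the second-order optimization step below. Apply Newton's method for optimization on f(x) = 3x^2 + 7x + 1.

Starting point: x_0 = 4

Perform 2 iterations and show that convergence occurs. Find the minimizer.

f(x) = 3x^2 + 7x + 1, f'(x) = 6x + (7), f''(x) = 6
Step 1: f'(4) = 31, x_1 = 4 - 31/6 = -7/6
Step 2: f'(-7/6) = 0, x_2 = -7/6 (converged)
Newton's method converges in 1 step for quadratics.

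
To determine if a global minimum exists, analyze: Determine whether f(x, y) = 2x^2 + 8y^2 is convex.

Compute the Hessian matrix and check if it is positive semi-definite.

f(x,y) = 2x^2 + 8y^2
Hessian H = [[4, 0], [0, 16]]
trace(H) = 20, det(H) = 64
Eigenvalues: (20 +/- sqrt(144)) / 2 = 16, 4
Since both eigenvalues > 0, f is convex.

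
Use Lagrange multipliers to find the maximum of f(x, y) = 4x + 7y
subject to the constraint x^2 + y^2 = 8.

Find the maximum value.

Set up Lagrange conditions: grad f = lambda * grad g
  4 = 2*lambda*x
  7 = 2*lambda*y
From these: x/y = 4/7, so x = 4t, y = 7t for some t.
Substitute into constraint: (4t)^2 + (7t)^2 = 8
  t^2 * 65 = 8
  t = sqrt(8/65)
Maximum = 4*x + 7*y = (4^2 + 7^2)*t = 65 * sqrt(8/65) = sqrt(520)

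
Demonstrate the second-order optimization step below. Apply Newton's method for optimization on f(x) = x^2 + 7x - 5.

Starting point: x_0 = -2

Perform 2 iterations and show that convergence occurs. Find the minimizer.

f(x) = x^2 + 7x - 5, f'(x) = 2x + (7), f''(x) = 2
Step 1: f'(-2) = 3, x_1 = -2 - 3/2 = -7/2
Step 2: f'(-7/2) = 0, x_2 = -7/2 (converged)
Newton's method converges in 1 step for quadratics.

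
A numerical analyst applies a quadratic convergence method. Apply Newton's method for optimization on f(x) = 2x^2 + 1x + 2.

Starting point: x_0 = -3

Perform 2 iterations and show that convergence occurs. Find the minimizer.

f(x) = 2x^2 + 1x + 2, f'(x) = 4x + (1), f''(x) = 4
Step 1: f'(-3) = -11, x_1 = -3 - -11/4 = -1/4
Step 2: f'(-1/4) = 0, x_2 = -1/4 (converged)
Newton's method converges in 1 step for quadratics.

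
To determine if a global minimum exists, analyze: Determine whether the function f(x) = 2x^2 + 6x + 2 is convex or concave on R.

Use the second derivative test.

f(x) = 2x^2 + 6x + 2
f'(x) = 4x + 6
f''(x) = 4
Since f''(x) = 4 > 0 for all x, f is convex on R.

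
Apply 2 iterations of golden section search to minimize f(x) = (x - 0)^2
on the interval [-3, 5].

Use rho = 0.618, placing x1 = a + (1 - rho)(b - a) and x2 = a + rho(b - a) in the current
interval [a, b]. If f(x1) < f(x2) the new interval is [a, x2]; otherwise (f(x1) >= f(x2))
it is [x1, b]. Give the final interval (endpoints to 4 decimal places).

Golden section search for min of f(x) = (x - 0)^2 on [-3, 5].
Each step: x1 = a + (1 - rho)(b - a), x2 = a + rho(b - a); if f(x1) < f(x2) keep [a, x2], otherwise keep [x1, b].
Step 1: [-3.0000, 5.0000], x1=0.0560 (f=0.0031), x2=1.9440 (f=3.7791); f(x1) < f(x2) => keep [-3.0000, 1.9440]
Step 2: [-3.0000, 1.9440], x1=-1.1114 (f=1.2352), x2=0.0554 (f=0.0031); f(x1) > f(x2) => keep [-1.1114, 1.9440]
Final interval: [-1.1114, 1.9440]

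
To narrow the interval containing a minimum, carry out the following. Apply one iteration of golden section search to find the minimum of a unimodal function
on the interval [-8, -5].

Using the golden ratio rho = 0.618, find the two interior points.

Golden section search on [-8, -5].
Golden ratio rho = 0.618 (approx).
Interior points:
  x_1 = -8 + (1-0.618)*3 = -6.8540
  x_2 = -8 + 0.618*3 = -6.1460
Compare f(x_1) and f(x_2) to determine which subinterval to keep.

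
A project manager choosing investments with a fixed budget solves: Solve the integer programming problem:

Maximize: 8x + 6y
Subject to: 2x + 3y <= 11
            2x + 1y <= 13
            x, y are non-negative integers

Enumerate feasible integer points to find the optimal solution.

Constraint 1: 2x + 3y <= 11
Constraint 2: 2x + 1y <= 13
Feasible x range (need y >= 0): 0 <= x <= min(11/2, 13/2) => x in {0, ..., 5}.
Enumerate feasible integer points row by row (the coefficient of y is 6 > 0, so for each x the largest feasible y gives the best value):
  x = 0: y <= min((11 - 2*0)/3, (13 - 2*0)/1) => y in {0, ..., 3}; best 8*0 + 6*3 = 18
  x = 1: y <= min((11 - 2*1)/3, (13 - 2*1)/1) => y in {0, ..., 3}; best 8*1 + 6*3 = 26
  x = 2: y <= min((11 - 2*2)/3, (13 - 2*2)/1) => y in {0, ..., 2}; best 8*2 + 6*2 = 28
  x = 3: y <= min((11 - 2*3)/3, (13 - 2*3)/1) => y in {0, ..., 1}; best 8*3 + 6*1 = 30
  x = 4: y <= min((11 - 2*4)/3, (13 - 2*4)/1) => y in {0, ..., 1}; best 8*4 + 6*1 = 38
  x = 5: y <= min((11 - 2*5)/3, (13 - 2*5)/1) => y in {0}; best 8*5 + 6*0 = 40
The maximum 8x + 6y = 40 is achieved at x = 5, y = 0.
Check: 2*5 + 3*0 = 10 <= 11 and 2*5 + 1*0 = 10 <= 13.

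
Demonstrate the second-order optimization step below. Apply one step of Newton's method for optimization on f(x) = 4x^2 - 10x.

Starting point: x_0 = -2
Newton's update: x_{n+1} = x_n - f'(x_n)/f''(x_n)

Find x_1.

f(x) = 4x^2 - 10x
f'(x) = 8x + (-10), f''(x) = 8
Newton step: x_1 = x_0 - f'(x_0)/f''(x_0)
f'(-2) = -26
x_1 = -2 - -26/8 = 5/4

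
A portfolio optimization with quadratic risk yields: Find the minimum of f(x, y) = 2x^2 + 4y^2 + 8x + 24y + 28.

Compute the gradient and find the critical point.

f(x,y) = 2x^2 + 4y^2 + 8x + 24y + 28
df/dx = 4x + (8) = 0  =>  x = -2
df/dy = 8y + (24) = 0  =>  y = -3
f(-2, -3) = 2*(-2)^2 + 4*(-3)^2 + 8*(-2) + 24*(-3) + 28 = -16
Hessian is diagonal with entries 4, 8 > 0, so this is a minimum.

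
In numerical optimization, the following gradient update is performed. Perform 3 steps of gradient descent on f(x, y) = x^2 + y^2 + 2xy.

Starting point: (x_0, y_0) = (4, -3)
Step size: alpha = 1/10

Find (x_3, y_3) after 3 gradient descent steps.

f(x,y) = x^2 + y^2 + 2xy
grad_x = 2x + 2y, grad_y = 2y + 2x
Step 1: grad = (2, 2), (19/5, -16/5)
Step 2: grad = (6/5, 6/5), (92/25, -83/25)
Step 3: grad = (18/25, 18/25), (451/125, -424/125)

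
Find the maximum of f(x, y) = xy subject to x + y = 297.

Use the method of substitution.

Substitute y = 297 - x into f(x,y) = xy:
g(x) = x(297 - x) = 297x - x^2
g'(x) = 297 - 2x = 0  =>  x = 297/2
y = 297 - 297/2 = 297/2
Maximum value = (297/2) * (297/2) = 88209/4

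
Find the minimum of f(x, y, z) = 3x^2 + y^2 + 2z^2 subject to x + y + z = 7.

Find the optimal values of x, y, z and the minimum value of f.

Using Lagrange multipliers on f = 3x^2 + y^2 + 2z^2 with constraint x + y + z = 7:
Conditions: 2*3*x = lambda, 2*1*y = lambda, 2*2*z = lambda
So x = lambda/6, y = lambda/2, z = lambda/4
Substituting into constraint: lambda * (11/12) = 7
lambda = 84/11
x = 14/11, y = 42/11, z = 21/11
Minimum value = 294/11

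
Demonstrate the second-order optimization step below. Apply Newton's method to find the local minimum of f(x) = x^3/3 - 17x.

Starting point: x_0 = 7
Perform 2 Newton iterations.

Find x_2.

f(x) = x^3/3 - 17x
f'(x) = x^2 - 17, f''(x) = 2x
Newton update: x_{n+1} = x_n - (x_n^2 - 17)/(2*x_n)
Step 1: x_0 = 7, f'=32, f''=14, x_1 = 33/7
Step 2: x_1 = 33/7, f'=256/49, f''=66/7, x_2 = 961/231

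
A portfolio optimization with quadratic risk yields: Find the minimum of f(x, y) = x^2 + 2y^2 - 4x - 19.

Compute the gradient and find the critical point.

f(x,y) = x^2 + 2y^2 - 4x - 19
df/dx = 2x + (-4) = 0  =>  x = 2
df/dy = 4y + (0) = 0  =>  y = 0
f(2, 0) = 1*(2)^2 + 2*(0)^2 + -4*(2) + -19 = -23
Hessian is diagonal with entries 2, 4 > 0, so this is a minimum.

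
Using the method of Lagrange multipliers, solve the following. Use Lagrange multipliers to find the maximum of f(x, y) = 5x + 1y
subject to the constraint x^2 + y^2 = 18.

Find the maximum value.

Set up Lagrange conditions: grad f = lambda * grad g
  5 = 2*lambda*x
  1 = 2*lambda*y
From these: x/y = 5/1, so x = 5t, y = 1t for some t.
Substitute into constraint: (5t)^2 + (1t)^2 = 18
  t^2 * 26 = 18
  t = sqrt(18/26)
Maximum = 5*x + 1*y = (5^2 + 1^2)*t = 26 * sqrt(18/26) = sqrt(468)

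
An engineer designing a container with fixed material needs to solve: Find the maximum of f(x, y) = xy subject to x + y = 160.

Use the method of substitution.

Substitute y = 160 - x into f(x,y) = xy:
g(x) = x(160 - x) = 160x - x^2
g'(x) = 160 - 2x = 0  =>  x = 80
y = 160 - 80 = 80
Maximum value = 80 * 80 = 6400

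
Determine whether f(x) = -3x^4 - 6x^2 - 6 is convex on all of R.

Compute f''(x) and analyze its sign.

f(x) = -3x^4 - 6x^2 - 6
f'(x) = -12x^3 + -12x
f''(x) = -36x^2 + -12
f''(x) = -36x^2 + -12 <= -12 < 0 for all x
Therefore, f is concave on R.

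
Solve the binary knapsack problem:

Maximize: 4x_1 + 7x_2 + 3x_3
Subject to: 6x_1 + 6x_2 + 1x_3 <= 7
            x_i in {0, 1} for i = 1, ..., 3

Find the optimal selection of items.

Items: item 1 (v=4, w=6), item 2 (v=7, w=6), item 3 (v=3, w=1)
Capacity: 7
Checking all 8 subsets (w = total weight, v = total value):
  {}: w = 0, v = 0
  {1}: w = 6, v = 4
  {2}: w = 6, v = 7
  {3}: w = 1, v = 3
  {1, 2}: w = 12 > 7, infeasible
  {1, 3}: w = 7, v = 7
  {2, 3}: w = 7, v = 10
  {1, 2, 3}: w = 13 > 7, infeasible
Best feasible subset: items [2, 3]
Total weight: 7 <= 7, total value: 10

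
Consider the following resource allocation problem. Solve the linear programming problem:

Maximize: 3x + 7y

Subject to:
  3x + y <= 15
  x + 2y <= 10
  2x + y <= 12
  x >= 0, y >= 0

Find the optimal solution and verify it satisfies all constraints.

Feasible vertices: (0, 0), (0, 5), (4, 3), (5, 0)
Objective 3x + 7y at each vertex:
  (0, 0): 0
  (0, 5): 35
  (4, 3): 33
  (5, 0): 15
Maximum is 35 at (0, 5).
Verify constraints at (x, y) = (0, 5):
  3*0 + 1*5 = 5 <= 15
  1*0 + 2*5 = 10 <= 10 (active)
  2*0 + 1*5 = 5 <= 12
  x = 0 >= 0, y = 5 >= 0. All constraints satisfied.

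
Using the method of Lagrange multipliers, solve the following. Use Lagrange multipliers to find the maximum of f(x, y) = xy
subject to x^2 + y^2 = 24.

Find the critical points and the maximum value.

Lagrange conditions: y = 2*lambda*x and x = 2*lambda*y
If x = 0 then y = 0, violating the constraint, so x, y != 0.
Dividing: y/x = x/y => x^2 = y^2 => y = x or y = -x
Constraint: 2x^2 = 24 => x^2 = 12 => x = +/-sqrt(12)
Critical points: (sqrt(12), sqrt(12)), (-sqrt(12), -sqrt(12)), (sqrt(12), -sqrt(12)), (-sqrt(12), sqrt(12))
  y = x:  xy = x^2 = 12  at (sqrt(12), sqrt(12)) and (-sqrt(12), -sqrt(12))
  y = -x: xy = -x^2 = -12 at (sqrt(12), -sqrt(12)) and (-sqrt(12), sqrt(12))
Maximum xy = 12 at (sqrt(12), sqrt(12)) and (-sqrt(12), -sqrt(12))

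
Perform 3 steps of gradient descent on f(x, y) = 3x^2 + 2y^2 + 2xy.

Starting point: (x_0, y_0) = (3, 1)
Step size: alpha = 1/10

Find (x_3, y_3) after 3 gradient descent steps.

f(x,y) = 3x^2 + 2y^2 + 2xy
grad_x = 6x + 2y, grad_y = 4y + 2x
Step 1: grad = (20, 10), (1, 0)
Step 2: grad = (6, 2), (2/5, -1/5)
Step 3: grad = (2, 0), (1/5, -1/5)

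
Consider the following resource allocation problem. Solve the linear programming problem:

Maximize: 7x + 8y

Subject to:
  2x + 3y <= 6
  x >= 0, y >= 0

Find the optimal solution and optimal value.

The feasible region has vertices at [(0, 0), (3, 0), (0, 2)].
Checking objective 7x + 8y at each vertex:
  (0, 0): 7*0 + 8*0 = 0
  (3, 0): 7*3 + 8*0 = 21
  (0, 2): 7*0 + 8*2 = 16
Maximum is 21 at (3, 0).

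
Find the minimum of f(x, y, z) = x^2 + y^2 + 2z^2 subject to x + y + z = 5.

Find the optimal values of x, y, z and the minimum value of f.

Using Lagrange multipliers on f = x^2 + y^2 + 2z^2 with constraint x + y + z = 5:
Conditions: 2*1*x = lambda, 2*1*y = lambda, 2*2*z = lambda
So x = lambda/2, y = lambda/2, z = lambda/4
Substituting into constraint: lambda * (5/4) = 5
lambda = 4
x = 2, y = 2, z = 1
Minimum value = 10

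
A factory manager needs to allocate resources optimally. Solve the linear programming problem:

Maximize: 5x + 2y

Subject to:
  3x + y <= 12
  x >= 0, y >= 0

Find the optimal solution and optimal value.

The feasible region has vertices at [(0, 0), (4, 0), (0, 12)].
Checking objective 5x + 2y at each vertex:
  (0, 0): 5*0 + 2*0 = 0
  (4, 0): 5*4 + 2*0 = 20
  (0, 12): 5*0 + 2*12 = 24
Maximum is 24 at (0, 12).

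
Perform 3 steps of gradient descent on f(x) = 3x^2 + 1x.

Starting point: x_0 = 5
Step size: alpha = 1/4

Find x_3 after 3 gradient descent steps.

f(x) = 3x^2 + 1x, f'(x) = 6x + (1)
Step 1: f'(5) = 31, x_1 = 5 - 1/4 * 31 = -11/4
Step 2: f'(-11/4) = -31/2, x_2 = -11/4 - 1/4 * -31/2 = 9/8
Step 3: f'(9/8) = 31/4, x_3 = 9/8 - 1/4 * 31/4 = -13/16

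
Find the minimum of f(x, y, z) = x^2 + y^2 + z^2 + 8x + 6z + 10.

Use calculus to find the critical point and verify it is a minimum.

f(x,y,z) = x^2 + y^2 + z^2 + 8x + 6z + 10
df/dx = 2x + (8) = 0 => x = -4
df/dy = 2y + (0) = 0 => y = 0
df/dz = 2z + (6) = 0 => z = -3
f(-4,0,-3) = 1*(-4)^2 + 1*(0)^2 + 1*(-3)^2 + 8*(-4) + 6*(-3) + 10 = -15
Hessian is diagonal with entries 2, 2, 2 > 0, confirmed minimum.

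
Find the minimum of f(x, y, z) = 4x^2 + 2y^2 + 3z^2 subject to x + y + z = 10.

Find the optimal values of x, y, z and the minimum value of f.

Using Lagrange multipliers on f = 4x^2 + 2y^2 + 3z^2 with constraint x + y + z = 10:
Conditions: 2*4*x = lambda, 2*2*y = lambda, 2*3*z = lambda
So x = lambda/8, y = lambda/4, z = lambda/6
Substituting into constraint: lambda * (13/24) = 10
lambda = 240/13
x = 30/13, y = 60/13, z = 40/13
Minimum value = 1200/13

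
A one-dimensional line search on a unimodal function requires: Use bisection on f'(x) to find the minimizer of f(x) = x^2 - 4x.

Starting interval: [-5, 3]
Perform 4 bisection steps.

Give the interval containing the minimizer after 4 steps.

Finding critical point of f(x) = x^2 - 4x using bisection on f'(x) = 2x + -4.
f'(x) = 0 when x = 2.
Starting interval: [-5, 3]
Step 1: mid = -1, f'(mid) = -6, new interval = [-1, 3]
Step 2: mid = 1, f'(mid) = -2, new interval = [1, 3]
Step 3: mid = 2, f'(mid) = 0, new interval = [2, 2]
Step 4: mid = 2, f'(mid) = 0, new interval = [2, 2]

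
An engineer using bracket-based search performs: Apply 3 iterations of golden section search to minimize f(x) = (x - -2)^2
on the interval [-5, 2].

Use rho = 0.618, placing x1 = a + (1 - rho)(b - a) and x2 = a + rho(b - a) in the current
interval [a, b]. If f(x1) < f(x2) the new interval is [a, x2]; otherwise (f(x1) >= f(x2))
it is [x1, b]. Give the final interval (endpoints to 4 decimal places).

Golden section search for min of f(x) = (x - -2)^2 on [-5, 2].
Each step: x1 = a + (1 - rho)(b - a), x2 = a + rho(b - a); if f(x1) < f(x2) keep [a, x2], otherwise keep [x1, b].
Step 1: [-5.0000, 2.0000], x1=-2.3260 (f=0.1063), x2=-0.6740 (f=1.7583); f(x1) < f(x2) => keep [-5.0000, -0.6740]
Step 2: [-5.0000, -0.6740], x1=-3.3475 (f=1.8157), x2=-2.3265 (f=0.1066); f(x1) > f(x2) => keep [-3.3475, -0.6740]
Step 3: [-3.3475, -0.6740], x1=-2.3262 (f=0.1064), x2=-1.6953 (f=0.0929); f(x1) > f(x2) => keep [-2.3262, -0.6740]
Final interval: [-2.3262, -0.6740]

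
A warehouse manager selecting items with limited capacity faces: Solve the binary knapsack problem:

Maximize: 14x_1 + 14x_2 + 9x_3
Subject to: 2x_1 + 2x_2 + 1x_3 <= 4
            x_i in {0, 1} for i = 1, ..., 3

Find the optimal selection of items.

Items: item 1 (v=14, w=2), item 2 (v=14, w=2), item 3 (v=9, w=1)
Capacity: 4
Checking all 8 subsets (w = total weight, v = total value):
  {}: w = 0, v = 0
  {1}: w = 2, v = 14
  {2}: w = 2, v = 14
  {3}: w = 1, v = 9
  {1, 2}: w = 4, v = 28
  {1, 3}: w = 3, v = 23
  {2, 3}: w = 3, v = 23
  {1, 2, 3}: w = 5 > 4, infeasible
Best feasible subset: items [1, 2]
Total weight: 4 <= 4, total value: 28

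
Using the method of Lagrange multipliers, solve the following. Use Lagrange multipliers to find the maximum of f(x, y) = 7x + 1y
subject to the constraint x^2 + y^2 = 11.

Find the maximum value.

Set up Lagrange conditions: grad f = lambda * grad g
  7 = 2*lambda*x
  1 = 2*lambda*y
From these: x/y = 7/1, so x = 7t, y = 1t for some t.
Substitute into constraint: (7t)^2 + (1t)^2 = 11
  t^2 * 50 = 11
  t = sqrt(11/50)
Maximum = 7*x + 1*y = (7^2 + 1^2)*t = 50 * sqrt(11/50) = sqrt(550)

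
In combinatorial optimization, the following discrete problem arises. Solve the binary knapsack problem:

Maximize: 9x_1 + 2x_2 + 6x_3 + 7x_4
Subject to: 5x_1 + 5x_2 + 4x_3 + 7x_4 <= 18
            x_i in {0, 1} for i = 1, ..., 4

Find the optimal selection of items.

Items: item 1 (v=9, w=5), item 2 (v=2, w=5), item 3 (v=6, w=4), item 4 (v=7, w=7)
Capacity: 18
Checking all 16 subsets (w = total weight, v = total value):
  {}: w = 0, v = 0
  {1}: w = 5, v = 9
  {2}: w = 5, v = 2
  {3}: w = 4, v = 6
  {4}: w = 7, v = 7
  {1, 2}: w = 10, v = 11
  {1, 3}: w = 9, v = 15
  {1, 4}: w = 12, v = 16
  {2, 3}: w = 9, v = 8
  {2, 4}: w = 12, v = 9
  {3, 4}: w = 11, v = 13
  {1, 2, 3}: w = 14, v = 17
  {1, 2, 4}: w = 17, v = 18
  {1, 3, 4}: w = 16, v = 22
  {2, 3, 4}: w = 16, v = 15
  {1, 2, 3, 4}: w = 21 > 18, infeasible
Best feasible subset: items [1, 3, 4]
Total weight: 16 <= 18, total value: 22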